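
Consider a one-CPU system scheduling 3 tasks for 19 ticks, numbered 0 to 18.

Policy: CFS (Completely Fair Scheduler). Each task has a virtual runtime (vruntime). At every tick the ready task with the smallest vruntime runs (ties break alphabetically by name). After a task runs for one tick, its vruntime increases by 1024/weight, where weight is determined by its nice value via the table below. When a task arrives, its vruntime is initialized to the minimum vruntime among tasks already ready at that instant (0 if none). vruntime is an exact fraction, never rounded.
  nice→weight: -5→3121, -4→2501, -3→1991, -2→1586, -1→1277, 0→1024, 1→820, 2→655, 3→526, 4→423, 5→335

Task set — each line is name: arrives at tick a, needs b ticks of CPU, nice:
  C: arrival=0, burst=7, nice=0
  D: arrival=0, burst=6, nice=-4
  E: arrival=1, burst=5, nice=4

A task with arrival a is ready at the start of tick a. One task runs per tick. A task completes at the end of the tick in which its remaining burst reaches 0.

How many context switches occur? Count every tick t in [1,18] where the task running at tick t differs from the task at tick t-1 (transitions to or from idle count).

context switches = 13

t=0: vr[C=0 D=0] → run C
t=1: vr[C=1 D=0 E=0] → run D
t=2: vr[C=1 D=1024/2501 E=0] → run E
t=3: vr[C=1 D=1024/2501 E=1024/423] → run D
t=4: vr[C=1 D=2048/2501 E=1024/423] → run D
t=5: vr[C=1 D=3072/2501 E=1024/423] → run C
t=6: vr[C=2 D=3072/2501 E=1024/423] → run D
t=7: vr[C=2 D=4096/2501 E=1024/423] → run D
t=8: vr[C=2 D=5120/2501 E=1024/423] → run C
t=9: vr[C=3 D=5120/2501 E=1024/423] → run D
t=10: vr[C=3 E=1024/423] → run E
t=11: vr[C=3 E=2048/423] → run C
t=12: vr[C=4 E=2048/423] → run C
t=13: vr[C=5 E=2048/423] → run E
t=14: vr[C=5 E=1024/141] → run C
t=15: vr[C=6 E=1024/141] → run C
t=16: vr[E=1024/141] → run E
t=17: vr[E=4096/423] → run E
t=18: (idle)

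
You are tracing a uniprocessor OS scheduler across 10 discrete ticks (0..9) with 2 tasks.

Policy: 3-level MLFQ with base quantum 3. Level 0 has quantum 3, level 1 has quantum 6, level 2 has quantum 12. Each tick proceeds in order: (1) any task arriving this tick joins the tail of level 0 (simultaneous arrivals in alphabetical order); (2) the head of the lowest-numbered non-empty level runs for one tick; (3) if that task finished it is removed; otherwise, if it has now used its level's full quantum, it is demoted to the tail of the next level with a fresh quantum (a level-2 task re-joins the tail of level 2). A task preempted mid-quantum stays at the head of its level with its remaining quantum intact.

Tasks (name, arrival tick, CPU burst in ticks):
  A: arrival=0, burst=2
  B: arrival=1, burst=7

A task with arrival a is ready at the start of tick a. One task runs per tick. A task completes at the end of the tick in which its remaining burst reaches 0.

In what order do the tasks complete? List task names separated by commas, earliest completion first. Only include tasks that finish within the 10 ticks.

t=0: L0/L1/L2 = A/-/- → run A
t=1: L0/L1/L2 = AB/-/- → run A
t=2: L0/L1/L2 = B/-/- → run B
t=3: L0/L1/L2 = B/-/- → run B
t=4: L0/L1/L2 = B/-/- → run B
t=5: L0/L1/L2 = -/B/- → run B
t=6: L0/L1/L2 = -/B/- → run B
t=7: L0/L1/L2 = -/B/- → run B
t=8: L0/L1/L2 = -/B/- → run B
t=9: (idle)

completion order = A, B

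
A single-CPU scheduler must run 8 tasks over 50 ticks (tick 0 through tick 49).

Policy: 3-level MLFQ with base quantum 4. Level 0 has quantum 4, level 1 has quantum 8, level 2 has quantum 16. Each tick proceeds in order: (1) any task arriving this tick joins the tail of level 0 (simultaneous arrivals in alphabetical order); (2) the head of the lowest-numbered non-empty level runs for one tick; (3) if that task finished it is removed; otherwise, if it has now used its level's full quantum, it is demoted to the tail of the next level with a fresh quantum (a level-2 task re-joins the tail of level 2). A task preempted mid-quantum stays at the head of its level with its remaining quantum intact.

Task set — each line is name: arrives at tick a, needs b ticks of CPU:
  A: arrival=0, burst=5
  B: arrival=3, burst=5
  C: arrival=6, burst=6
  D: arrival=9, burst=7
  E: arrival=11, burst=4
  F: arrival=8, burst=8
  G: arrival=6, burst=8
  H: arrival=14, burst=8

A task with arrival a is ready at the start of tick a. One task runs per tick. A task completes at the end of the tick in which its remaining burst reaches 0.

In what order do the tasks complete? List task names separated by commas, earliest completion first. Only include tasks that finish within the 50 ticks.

t=0: L0/L1/L2 = A/-/- → run A
t=1: L0/L1/L2 = A/-/- → run A
t=2: L0/L1/L2 = A/-/- → run A
t=3: L0/L1/L2 = AB/-/- → run A
t=4: L0/L1/L2 = B/A/- → run B
t=5: L0/L1/L2 = B/A/- → run B
t=6: L0/L1/L2 = BCG/A/- → run B
t=7: L0/L1/L2 = BCG/A/- → run B
t=8: L0/L1/L2 = CGF/AB/- → run C
t=9: L0/L1/L2 = CGFD/AB/- → run C
t=10: L0/L1/L2 = CGFD/AB/- → run C
t=11: L0/L1/L2 = CGFDE/AB/- → run C
t=12: L0/L1/L2 = GFDE/ABC/- → run G
t=13: L0/L1/L2 = GFDE/ABC/- → run G
t=14: L0/L1/L2 = GFDEH/ABC/- → run G
t=15: L0/L1/L2 = GFDEH/ABC/- → run G
t=16: L0/L1/L2 = FDEH/ABCG/- → run F
t=17: L0/L1/L2 = FDEH/ABCG/- → run F
t=18: L0/L1/L2 = FDEH/ABCG/- → run F
t=19: L0/L1/L2 = FDEH/ABCG/- → run F
t=20: L0/L1/L2 = DEH/ABCGF/- → run D
t=21: L0/L1/L2 = DEH/ABCGF/- → run D
t=22: L0/L1/L2 = DEH/ABCGF/- → run D
t=23: L0/L1/L2 = DEH/ABCGF/- → run D
t=24: L0/L1/L2 = EH/ABCGFD/- → run E
t=25: L0/L1/L2 = EH/ABCGFD/- → run E
t=26: L0/L1/L2 = EH/ABCGFD/- → run E
t=27: L0/L1/L2 = EH/ABCGFD/- → run E
t=28: L0/L1/L2 = H/ABCGFD/- → run H
t=29: L0/L1/L2 = H/ABCGFD/- → run H
t=30: L0/L1/L2 = H/ABCGFD/- → run H
t=31: L0/L1/L2 = H/ABCGFD/- → run H
t=32: L0/L1/L2 = -/ABCGFDH/- → run A
t=33: L0/L1/L2 = -/BCGFDH/- → run B
t=34: L0/L1/L2 = -/CGFDH/- → run C
t=35: L0/L1/L2 = -/CGFDH/- → run C
t=36: L0/L1/L2 = -/GFDH/- → run G
t=37: L0/L1/L2 = -/GFDH/- → run G
t=38: L0/L1/L2 = -/GFDH/- → run G
t=39: L0/L1/L2 = -/GFDH/- → run G
t=40: L0/L1/L2 = -/FDH/- → run F
t=41: L0/L1/L2 = -/FDH/- → run F
t=42: L0/L1/L2 = -/FDH/- → run F
t=43: L0/L1/L2 = -/FDH/- → run F
t=44: L0/L1/L2 = -/DH/- → run D
t=45: L0/L1/L2 = -/DH/- → run D
t=46: L0/L1/L2 = -/DH/- → run D
t=47: L0/L1/L2 = -/H/- → run H
t=48: L0/L1/L2 = -/H/- → run H
t=49: L0/L1/L2 = -/H/- → run H

completion order = E, A, B, C, G, F, D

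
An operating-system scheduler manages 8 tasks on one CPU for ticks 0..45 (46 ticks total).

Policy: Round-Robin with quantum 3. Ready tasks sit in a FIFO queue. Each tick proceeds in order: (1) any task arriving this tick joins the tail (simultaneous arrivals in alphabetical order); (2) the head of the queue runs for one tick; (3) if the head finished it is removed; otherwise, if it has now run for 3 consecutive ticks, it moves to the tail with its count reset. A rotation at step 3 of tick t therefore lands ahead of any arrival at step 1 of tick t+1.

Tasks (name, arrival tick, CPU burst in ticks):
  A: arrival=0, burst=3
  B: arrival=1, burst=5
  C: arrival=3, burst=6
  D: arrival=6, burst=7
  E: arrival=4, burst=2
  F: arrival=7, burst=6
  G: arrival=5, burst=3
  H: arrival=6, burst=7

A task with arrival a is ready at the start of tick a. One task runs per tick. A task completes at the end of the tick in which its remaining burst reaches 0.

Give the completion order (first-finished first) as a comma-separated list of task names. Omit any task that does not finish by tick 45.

t=0: queue=[A] q_used=0 → run A
t=1: queue=[A,B] q_used=1 → run A
t=2: queue=[A,B] q_used=2 → run A
t=3: queue=[B,C] q_used=0 → run B
t=4: queue=[B,C,E] q_used=1 → run B
t=5: queue=[B,C,E,G] q_used=2 → run B
t=6: queue=[C,E,G,B,D,H] q_used=0 → run C
t=7: queue=[C,E,G,B,D,H,F] q_used=1 → run C
t=8: queue=[C,E,G,B,D,H,F] q_used=2 → run C
t=9: queue=[E,G,B,D,H,F,C] q_used=0 → run E
t=10: queue=[E,G,B,D,H,F,C] q_used=1 → run E
t=11: queue=[G,B,D,H,F,C] q_used=0 → run G
t=12: queue=[G,B,D,H,F,C] q_used=1 → run G
t=13: queue=[G,B,D,H,F,C] q_used=2 → run G
t=14: queue=[B,D,H,F,C] q_used=0 → run B
t=15: queue=[B,D,H,F,C] q_used=1 → run B
t=16: queue=[D,H,F,C] q_used=0 → run D
t=17: queue=[D,H,F,C] q_used=1 → run D
t=18: queue=[D,H,F,C] q_used=2 → run D
t=19: queue=[H,F,C,D] q_used=0 → run H
t=20: queue=[H,F,C,D] q_used=1 → run H
t=21: queue=[H,F,C,D] q_used=2 → run H
t=22: queue=[F,C,D,H] q_used=0 → run F
t=23: queue=[F,C,D,H] q_used=1 → run F
t=24: queue=[F,C,D,H] q_used=2 → run F
t=25: queue=[C,D,H,F] q_used=0 → run C
t=26: queue=[C,D,H,F] q_used=1 → run C
t=27: queue=[C,D,H,F] q_used=2 → run C
t=28: queue=[D,H,F] q_used=0 → run D
t=29: queue=[D,H,F] q_used=1 → run D
t=30: queue=[D,H,F] q_used=2 → run D
t=31: queue=[H,F,D] q_used=0 → run H
t=32: queue=[H,F,D] q_used=1 → run H
t=33: queue=[H,F,D] q_used=2 → run H
t=34: queue=[F,D,H] q_used=0 → run F
t=35: queue=[F,D,H] q_used=1 → run F
t=36: queue=[F,D,H] q_used=2 → run F
t=37: queue=[D,H] q_used=0 → run D
t=38: queue=[H] q_used=0 → run H
t=39: (idle)
t=40: (idle)
t=41: (idle)
t=42: (idle)
t=43: (idle)
t=44: (idle)
t=45: (idle)

completion order = A, E, G, B, C, F, D, H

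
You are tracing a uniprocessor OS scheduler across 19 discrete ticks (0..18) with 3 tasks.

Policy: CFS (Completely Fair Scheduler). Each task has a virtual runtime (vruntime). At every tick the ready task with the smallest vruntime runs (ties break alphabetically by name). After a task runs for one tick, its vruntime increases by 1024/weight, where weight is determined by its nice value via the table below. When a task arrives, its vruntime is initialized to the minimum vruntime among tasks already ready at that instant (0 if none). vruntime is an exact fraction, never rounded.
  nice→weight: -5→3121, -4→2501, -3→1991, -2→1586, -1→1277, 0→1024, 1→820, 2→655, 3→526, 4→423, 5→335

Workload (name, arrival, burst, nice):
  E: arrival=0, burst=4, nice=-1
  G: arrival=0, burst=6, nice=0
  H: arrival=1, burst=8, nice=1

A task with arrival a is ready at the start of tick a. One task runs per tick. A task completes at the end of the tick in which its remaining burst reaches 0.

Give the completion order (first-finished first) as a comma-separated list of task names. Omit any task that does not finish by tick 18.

t=0: vr[E=0 G=0] → run E
t=1: vr[E=1024/1277 G=0 H=0] → run G
t=2: vr[E=1024/1277 G=1 H=0] → run H
t=3: vr[E=1024/1277 G=1 H=256/205] → run E
t=4: vr[E=2048/1277 G=1 H=256/205] → run G
t=5: vr[E=2048/1277 G=2 H=256/205] → run H
t=6: vr[E=2048/1277 G=2 H=512/205] → run E
t=7: vr[E=3072/1277 G=2 H=512/205] → run G
t=8: vr[E=3072/1277 G=3 H=512/205] → run E
t=9: vr[G=3 H=512/205] → run H
t=10: vr[G=3 H=768/205] → run G
t=11: vr[G=4 H=768/205] → run H
t=12: vr[G=4 H=1024/205] → run G
t=13: vr[G=5 H=1024/205] → run H
t=14: vr[G=5 H=256/41] → run G
t=15: vr[H=256/41] → run H
t=16: vr[H=1536/205] → run H
t=17: vr[H=1792/205] → run H
t=18: (idle)

completion order = E, G, H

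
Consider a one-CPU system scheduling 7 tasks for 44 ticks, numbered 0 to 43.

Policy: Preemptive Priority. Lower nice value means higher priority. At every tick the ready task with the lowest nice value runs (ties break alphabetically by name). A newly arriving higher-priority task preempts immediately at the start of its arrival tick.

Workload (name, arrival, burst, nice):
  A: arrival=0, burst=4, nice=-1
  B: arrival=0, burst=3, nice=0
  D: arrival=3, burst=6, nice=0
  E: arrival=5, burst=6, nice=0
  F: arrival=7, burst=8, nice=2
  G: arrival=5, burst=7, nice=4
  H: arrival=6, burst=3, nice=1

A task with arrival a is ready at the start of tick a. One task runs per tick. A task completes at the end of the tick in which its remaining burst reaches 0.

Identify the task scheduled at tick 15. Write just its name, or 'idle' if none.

t=0: ready={A,B} → run A
t=1: ready={A,B} → run A
t=2: ready={A,B} → run A
t=3: ready={A,B,D} → run A
t=4: ready={B,D} → run B
t=5: ready={B,D,E,G} → run B
t=6: ready={B,D,E,G,H} → run B
t=7: ready={D,E,F,G,H} → run D
t=8: ready={D,E,F,G,H} → run D
t=9: ready={D,E,F,G,H} → run D
t=10: ready={D,E,F,G,H} → run D
t=11: ready={D,E,F,G,H} → run D
t=12: ready={D,E,F,G,H} → run D
t=13: ready={E,F,G,H} → run E
t=14: ready={E,F,G,H} → run E
t=15: ready={E,F,G,H} → run E
t=16: ready={E,F,G,H} → run E
t=17: ready={E,F,G,H} → run E
t=18: ready={E,F,G,H} → run E
t=19: ready={F,G,H} → run H
t=20: ready={F,G,H} → run H
t=21: ready={F,G,H} → run H
t=22: ready={F,G} → run F
t=23: ready={F,G} → run F
t=24: ready={F,G} → run F
t=25: ready={F,G} → run F
t=26: ready={F,G} → run F
t=27: ready={F,G} → run F
t=28: ready={F,G} → run F
t=29: ready={F,G} → run F
t=30: ready={G} → run G
t=31: ready={G} → run G
t=32: ready={G} → run G
t=33: ready={G} → run G
t=34: ready={G} → run G
t=35: ready={G} → run G
t=36: ready={G} → run G
t=37: (idle)
t=38: (idle)
t=39: (idle)
t=40: (idle)
t=41: (idle)
t=42: (idle)
t=43: (idle)

running at tick 15 = E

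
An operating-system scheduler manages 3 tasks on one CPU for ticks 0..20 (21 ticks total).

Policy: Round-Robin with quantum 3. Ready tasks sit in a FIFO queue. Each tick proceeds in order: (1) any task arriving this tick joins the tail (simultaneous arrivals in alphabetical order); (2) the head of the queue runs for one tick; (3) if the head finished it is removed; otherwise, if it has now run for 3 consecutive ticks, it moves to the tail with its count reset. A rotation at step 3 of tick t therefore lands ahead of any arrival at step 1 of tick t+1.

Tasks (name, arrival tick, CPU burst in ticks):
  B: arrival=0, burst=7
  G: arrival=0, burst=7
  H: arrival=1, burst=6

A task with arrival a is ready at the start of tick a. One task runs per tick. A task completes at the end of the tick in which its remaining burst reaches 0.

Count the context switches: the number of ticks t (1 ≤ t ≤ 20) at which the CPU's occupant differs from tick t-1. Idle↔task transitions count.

t=0: queue=[B,G] q_used=0 → run B
t=1: queue=[B,G,H] q_used=1 → run B
t=2: queue=[B,G,H] q_used=2 → run B
t=3: queue=[G,H,B] q_used=0 → run G
t=4: queue=[G,H,B] q_used=1 → run G
t=5: queue=[G,H,B] q_used=2 → run G
t=6: queue=[H,B,G] q_used=0 → run H
t=7: queue=[H,B,G] q_used=1 → run H
t=8: queue=[H,B,G] q_used=2 → run H
t=9: queue=[B,G,H] q_used=0 → run B
t=10: queue=[B,G,H] q_used=1 → run B
t=11: queue=[B,G,H] q_used=2 → run B
t=12: queue=[G,H,B] q_used=0 → run G
t=13: queue=[G,H,B] q_used=1 → run G
t=14: queue=[G,H,B] q_used=2 → run G
t=15: queue=[H,B,G] q_used=0 → run H
t=16: queue=[H,B,G] q_used=1 → run H
t=17: queue=[H,B,G] q_used=2 → run H
t=18: queue=[B,G] q_used=0 → run B
t=19: queue=[G] q_used=0 → run G
t=20: (idle)

context switches = 8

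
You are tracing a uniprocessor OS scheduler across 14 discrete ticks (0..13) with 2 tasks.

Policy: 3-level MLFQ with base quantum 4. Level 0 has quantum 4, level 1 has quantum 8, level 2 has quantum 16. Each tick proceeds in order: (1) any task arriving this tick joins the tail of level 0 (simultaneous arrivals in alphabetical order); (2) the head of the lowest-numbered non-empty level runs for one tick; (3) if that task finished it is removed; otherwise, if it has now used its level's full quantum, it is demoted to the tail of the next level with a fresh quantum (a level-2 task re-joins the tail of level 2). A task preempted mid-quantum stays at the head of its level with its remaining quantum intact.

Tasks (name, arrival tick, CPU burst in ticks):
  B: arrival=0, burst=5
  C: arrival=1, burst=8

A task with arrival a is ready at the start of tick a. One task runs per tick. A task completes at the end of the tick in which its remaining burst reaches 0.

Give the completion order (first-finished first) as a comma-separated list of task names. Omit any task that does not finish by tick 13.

completion order = B, C

t=0: L0/L1/L2 = B/-/- → run B
t=1: L0/L1/L2 = BC/-/- → run B
t=2: L0/L1/L2 = BC/-/- → run B
t=3: L0/L1/L2 = BC/-/- → run B
t=4: L0/L1/L2 = C/B/- → run C
t=5: L0/L1/L2 = C/B/- → run C
t=6: L0/L1/L2 = C/B/- → run C
t=7: L0/L1/L2 = C/B/- → run C
t=8: L0/L1/L2 = -/BC/- → run B
t=9: L0/L1/L2 = -/C/- → run C
t=10: L0/L1/L2 = -/C/- → run C
t=11: L0/L1/L2 = -/C/- → run C
t=12: L0/L1/L2 = -/C/- → run C
t=13: (idle)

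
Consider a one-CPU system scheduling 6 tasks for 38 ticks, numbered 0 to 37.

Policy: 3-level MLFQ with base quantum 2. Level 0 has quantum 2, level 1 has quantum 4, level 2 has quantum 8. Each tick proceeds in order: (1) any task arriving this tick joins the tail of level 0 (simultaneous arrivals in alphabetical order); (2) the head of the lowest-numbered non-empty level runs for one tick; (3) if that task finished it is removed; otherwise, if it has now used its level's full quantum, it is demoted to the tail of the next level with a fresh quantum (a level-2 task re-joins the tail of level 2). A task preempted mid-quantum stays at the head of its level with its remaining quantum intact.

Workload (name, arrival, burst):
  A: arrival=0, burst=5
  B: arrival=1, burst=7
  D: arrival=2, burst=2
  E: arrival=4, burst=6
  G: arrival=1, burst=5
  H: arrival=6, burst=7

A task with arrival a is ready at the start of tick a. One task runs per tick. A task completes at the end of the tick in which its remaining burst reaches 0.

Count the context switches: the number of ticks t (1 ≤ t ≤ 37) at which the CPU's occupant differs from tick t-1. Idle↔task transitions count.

t=0: L0/L1/L2 = A/-/- → run A
t=1: L0/L1/L2 = ABG/-/- → run A
t=2: L0/L1/L2 = BGD/A/- → run B
t=3: L0/L1/L2 = BGD/A/- → run B
t=4: L0/L1/L2 = GDE/AB/- → run G
t=5: L0/L1/L2 = GDE/AB/- → run G
t=6: L0/L1/L2 = DEH/ABG/- → run D
t=7: L0/L1/L2 = DEH/ABG/- → run D
t=8: L0/L1/L2 = EH/ABG/- → run E
t=9: L0/L1/L2 = EH/ABG/- → run E
t=10: L0/L1/L2 = H/ABGE/- → run H
t=11: L0/L1/L2 = H/ABGE/- → run H
t=12: L0/L1/L2 = -/ABGEH/- → run A
t=13: L0/L1/L2 = -/ABGEH/- → run A
t=14: L0/L1/L2 = -/ABGEH/- → run A
t=15: L0/L1/L2 = -/BGEH/- → run B
t=16: L0/L1/L2 = -/BGEH/- → run B
t=17: L0/L1/L2 = -/BGEH/- → run B
t=18: L0/L1/L2 = -/BGEH/- → run B
t=19: L0/L1/L2 = -/GEH/B → run G
t=20: L0/L1/L2 = -/GEH/B → run G
t=21: L0/L1/L2 = -/GEH/B → run G
t=22: L0/L1/L2 = -/EH/B → run E
t=23: L0/L1/L2 = -/EH/B → run E
t=24: L0/L1/L2 = -/EH/B → run E
t=25: L0/L1/L2 = -/EH/B → run E
t=26: L0/L1/L2 = -/H/B → run H
t=27: L0/L1/L2 = -/H/B → run H
t=28: L0/L1/L2 = -/H/B → run H
t=29: L0/L1/L2 = -/H/B → run H
t=30: L0/L1/L2 = -/-/BH → run B
t=31: L0/L1/L2 = -/-/H → run H
t=32: (idle)
t=33: (idle)
t=34: (idle)
t=35: (idle)
t=36: (idle)
t=37: (idle)

context switches = 13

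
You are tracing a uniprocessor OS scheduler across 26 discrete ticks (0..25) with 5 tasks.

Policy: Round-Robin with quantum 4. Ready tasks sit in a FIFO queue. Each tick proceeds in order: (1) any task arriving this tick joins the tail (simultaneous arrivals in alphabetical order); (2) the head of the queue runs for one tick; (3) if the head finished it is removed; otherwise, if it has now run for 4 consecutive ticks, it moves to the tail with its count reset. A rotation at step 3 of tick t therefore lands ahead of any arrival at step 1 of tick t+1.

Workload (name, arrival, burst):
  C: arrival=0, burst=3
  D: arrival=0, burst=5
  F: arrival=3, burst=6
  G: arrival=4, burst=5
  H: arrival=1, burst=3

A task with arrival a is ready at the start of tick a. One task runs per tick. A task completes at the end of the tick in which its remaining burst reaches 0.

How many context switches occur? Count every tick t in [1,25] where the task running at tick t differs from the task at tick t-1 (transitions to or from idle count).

context switches = 8

t=0: queue=[C,D] q_used=0 → run C
t=1: queue=[C,D,H] q_used=1 → run C
t=2: queue=[C,D,H] q_used=2 → run C
t=3: queue=[D,H,F] q_used=0 → run D
t=4: queue=[D,H,F,G] q_used=1 → run D
t=5: queue=[D,H,F,G] q_used=2 → run D
t=6: queue=[D,H,F,G] q_used=3 → run D
t=7: queue=[H,F,G,D] q_used=0 → run H
t=8: queue=[H,F,G,D] q_used=1 → run H
t=9: queue=[H,F,G,D] q_used=2 → run H
t=10: queue=[F,G,D] q_used=0 → run F
t=11: queue=[F,G,D] q_used=1 → run F
t=12: queue=[F,G,D] q_used=2 → run F
t=13: queue=[F,G,D] q_used=3 → run F
t=14: queue=[G,D,F] q_used=0 → run G
t=15: queue=[G,D,F] q_used=1 → run G
t=16: queue=[G,D,F] q_used=2 → run G
t=17: queue=[G,D,F] q_used=3 → run G
t=18: queue=[D,F,G] q_used=0 → run D
t=19: queue=[F,G] q_used=0 → run F
t=20: queue=[F,G] q_used=1 → run F
t=21: queue=[G] q_used=0 → run G
t=22: (idle)
t=23: (idle)
t=24: (idle)
t=25: (idle)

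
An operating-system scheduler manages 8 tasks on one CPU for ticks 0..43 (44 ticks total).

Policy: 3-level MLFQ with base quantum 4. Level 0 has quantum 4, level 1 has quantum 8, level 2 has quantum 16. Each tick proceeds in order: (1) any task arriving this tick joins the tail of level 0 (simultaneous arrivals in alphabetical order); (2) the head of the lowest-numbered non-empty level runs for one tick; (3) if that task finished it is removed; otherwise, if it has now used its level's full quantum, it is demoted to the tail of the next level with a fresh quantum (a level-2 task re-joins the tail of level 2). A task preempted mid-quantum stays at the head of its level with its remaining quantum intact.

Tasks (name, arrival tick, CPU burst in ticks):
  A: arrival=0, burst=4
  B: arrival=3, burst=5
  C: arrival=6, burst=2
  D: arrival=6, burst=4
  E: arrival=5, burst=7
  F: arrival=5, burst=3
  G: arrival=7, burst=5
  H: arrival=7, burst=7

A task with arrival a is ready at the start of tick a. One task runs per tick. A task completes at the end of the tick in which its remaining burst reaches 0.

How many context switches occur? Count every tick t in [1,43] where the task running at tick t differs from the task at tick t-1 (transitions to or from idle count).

t=0: L0/L1/L2 = A/-/- → run A
t=1: L0/L1/L2 = A/-/- → run A
t=2: L0/L1/L2 = A/-/- → run A
t=3: L0/L1/L2 = AB/-/- → run A
t=4: L0/L1/L2 = B/-/- → run B
t=5: L0/L1/L2 = BEF/-/- → run B
t=6: L0/L1/L2 = BEFCD/-/- → run B
t=7: L0/L1/L2 = BEFCDGH/-/- → run B
t=8: L0/L1/L2 = EFCDGH/B/- → run E
t=9: L0/L1/L2 = EFCDGH/B/- → run E
t=10: L0/L1/L2 = EFCDGH/B/- → run E
t=11: L0/L1/L2 = EFCDGH/B/- → run E
t=12: L0/L1/L2 = FCDGH/BE/- → run F
t=13: L0/L1/L2 = FCDGH/BE/- → run F
t=14: L0/L1/L2 = FCDGH/BE/- → run F
t=15: L0/L1/L2 = CDGH/BE/- → run C
t=16: L0/L1/L2 = CDGH/BE/- → run C
t=17: L0/L1/L2 = DGH/BE/- → run D
t=18: L0/L1/L2 = DGH/BE/- → run D
t=19: L0/L1/L2 = DGH/BE/- → run D
t=20: L0/L1/L2 = DGH/BE/- → run D
t=21: L0/L1/L2 = GH/BE/- → run G
t=22: L0/L1/L2 = GH/BE/- → run G
t=23: L0/L1/L2 = GH/BE/- → run G
t=24: L0/L1/L2 = GH/BE/- → run G
t=25: L0/L1/L2 = H/BEG/- → run H
t=26: L0/L1/L2 = H/BEG/- → run H
t=27: L0/L1/L2 = H/BEG/- → run H
t=28: L0/L1/L2 = H/BEG/- → run H
t=29: L0/L1/L2 = -/BEGH/- → run B
t=30: L0/L1/L2 = -/EGH/- → run E
t=31: L0/L1/L2 = -/EGH/- → run E
t=32: L0/L1/L2 = -/EGH/- → run E
t=33: L0/L1/L2 = -/GH/- → run G
t=34: L0/L1/L2 = -/H/- → run H
t=35: L0/L1/L2 = -/H/- → run H
t=36: L0/L1/L2 = -/H/- → run H
t=37: (idle)
t=38: (idle)
t=39: (idle)
t=40: (idle)
t=41: (idle)
t=42: (idle)
t=43: (idle)

context switches = 12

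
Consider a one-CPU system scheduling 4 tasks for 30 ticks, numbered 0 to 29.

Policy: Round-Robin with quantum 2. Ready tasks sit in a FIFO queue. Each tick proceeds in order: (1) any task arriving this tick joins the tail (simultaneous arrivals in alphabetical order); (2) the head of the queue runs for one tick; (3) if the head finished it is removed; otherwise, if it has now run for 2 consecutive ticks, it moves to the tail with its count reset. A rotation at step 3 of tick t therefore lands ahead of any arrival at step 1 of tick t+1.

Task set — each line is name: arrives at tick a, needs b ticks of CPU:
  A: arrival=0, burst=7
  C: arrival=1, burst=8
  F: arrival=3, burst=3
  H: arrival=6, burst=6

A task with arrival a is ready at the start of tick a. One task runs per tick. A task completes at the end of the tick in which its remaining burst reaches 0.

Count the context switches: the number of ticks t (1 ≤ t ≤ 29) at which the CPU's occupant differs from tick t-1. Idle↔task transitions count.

context switches = 13

t=0: queue=[A] q_used=0 → run A
t=1: queue=[A,C] q_used=1 → run A
t=2: queue=[C,A] q_used=0 → run C
t=3: queue=[C,A,F] q_used=1 → run C
t=4: queue=[A,F,C] q_used=0 → run A
t=5: queue=[A,F,C] q_used=1 → run A
t=6: queue=[F,C,A,H] q_used=0 → run F
t=7: queue=[F,C,A,H] q_used=1 → run F
t=8: queue=[C,A,H,F] q_used=0 → run C
t=9: queue=[C,A,H,F] q_used=1 → run C
t=10: queue=[A,H,F,C] q_used=0 → run A
t=11: queue=[A,H,F,C] q_used=1 → run A
t=12: queue=[H,F,C,A] q_used=0 → run H
t=13: queue=[H,F,C,A] q_used=1 → run H
t=14: queue=[F,C,A,H] q_used=0 → run F
t=15: queue=[C,A,H] q_used=0 → run C
t=16: queue=[C,A,H] q_used=1 → run C
t=17: queue=[A,H,C] q_used=0 → run A
t=18: queue=[H,C] q_used=0 → run H
t=19: queue=[H,C] q_used=1 → run H
t=20: queue=[C,H] q_used=0 → run C
t=21: queue=[C,H] q_used=1 → run C
t=22: queue=[H] q_used=0 → run H
t=23: queue=[H] q_used=1 → run H
t=24: (idle)
t=25: (idle)
t=26: (idle)
t=27: (idle)
t=28: (idle)
t=29: (idle)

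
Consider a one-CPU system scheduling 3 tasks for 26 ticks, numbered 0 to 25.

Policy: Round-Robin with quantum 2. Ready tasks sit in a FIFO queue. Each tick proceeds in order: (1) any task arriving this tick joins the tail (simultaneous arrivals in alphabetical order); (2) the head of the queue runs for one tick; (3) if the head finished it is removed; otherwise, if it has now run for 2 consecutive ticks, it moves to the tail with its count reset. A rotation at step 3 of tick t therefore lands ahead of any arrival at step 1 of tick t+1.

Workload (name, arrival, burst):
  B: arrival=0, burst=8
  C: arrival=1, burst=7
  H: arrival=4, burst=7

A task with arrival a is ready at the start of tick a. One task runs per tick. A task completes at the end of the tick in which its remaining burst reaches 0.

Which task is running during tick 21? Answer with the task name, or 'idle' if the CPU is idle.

running at tick 21 = H

t=0: queue=[B] q_used=0 → run B
t=1: queue=[B,C] q_used=1 → run B
t=2: queue=[C,B] q_used=0 → run C
t=3: queue=[C,B] q_used=1 → run C
t=4: queue=[B,C,H] q_used=0 → run B
t=5: queue=[B,C,H] q_used=1 → run B
t=6: queue=[C,H,B] q_used=0 → run C
t=7: queue=[C,H,B] q_used=1 → run C
t=8: queue=[H,B,C] q_used=0 → run H
t=9: queue=[H,B,C] q_used=1 → run H
t=10: queue=[B,C,H] q_used=0 → run B
t=11: queue=[B,C,H] q_used=1 → run B
t=12: queue=[C,H,B] q_used=0 → run C
t=13: queue=[C,H,B] q_used=1 → run C
t=14: queue=[H,B,C] q_used=0 → run H
t=15: queue=[H,B,C] q_used=1 → run H
t=16: queue=[B,C,H] q_used=0 → run B
t=17: queue=[B,C,H] q_used=1 → run B
t=18: queue=[C,H] q_used=0 → run C
t=19: queue=[H] q_used=0 → run H
t=20: queue=[H] q_used=1 → run H
t=21: queue=[H] q_used=0 → run H
t=22: (idle)
t=23: (idle)
t=24: (idle)
t=25: (idle)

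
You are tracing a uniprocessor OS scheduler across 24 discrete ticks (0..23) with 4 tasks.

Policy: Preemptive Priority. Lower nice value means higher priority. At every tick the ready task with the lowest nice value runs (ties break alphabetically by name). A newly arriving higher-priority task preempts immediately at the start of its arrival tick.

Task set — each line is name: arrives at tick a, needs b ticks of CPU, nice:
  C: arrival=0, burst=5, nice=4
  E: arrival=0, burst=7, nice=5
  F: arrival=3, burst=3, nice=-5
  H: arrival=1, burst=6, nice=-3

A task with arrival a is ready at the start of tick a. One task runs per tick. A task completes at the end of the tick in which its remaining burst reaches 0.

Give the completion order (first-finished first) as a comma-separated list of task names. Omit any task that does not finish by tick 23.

completion order = F, H, C, E

t=0: ready={C,E} → run C
t=1: ready={C,E,H} → run H
t=2: ready={C,E,H} → run H
t=3: ready={C,E,F,H} → run F
t=4: ready={C,E,F,H} → run F
t=5: ready={C,E,F,H} → run F
t=6: ready={C,E,H} → run H
t=7: ready={C,E,H} → run H
t=8: ready={C,E,H} → run H
t=9: ready={C,E,H} → run H
t=10: ready={C,E} → run C
t=11: ready={C,E} → run C
t=12: ready={C,E} → run C
t=13: ready={C,E} → run C
t=14: ready={E} → run E
t=15: ready={E} → run E
t=16: ready={E} → run E
t=17: ready={E} → run E
t=18: ready={E} → run E
t=19: ready={E} → run E
t=20: ready={E} → run E
t=21: (idle)
t=22: (idle)
t=23: (idle)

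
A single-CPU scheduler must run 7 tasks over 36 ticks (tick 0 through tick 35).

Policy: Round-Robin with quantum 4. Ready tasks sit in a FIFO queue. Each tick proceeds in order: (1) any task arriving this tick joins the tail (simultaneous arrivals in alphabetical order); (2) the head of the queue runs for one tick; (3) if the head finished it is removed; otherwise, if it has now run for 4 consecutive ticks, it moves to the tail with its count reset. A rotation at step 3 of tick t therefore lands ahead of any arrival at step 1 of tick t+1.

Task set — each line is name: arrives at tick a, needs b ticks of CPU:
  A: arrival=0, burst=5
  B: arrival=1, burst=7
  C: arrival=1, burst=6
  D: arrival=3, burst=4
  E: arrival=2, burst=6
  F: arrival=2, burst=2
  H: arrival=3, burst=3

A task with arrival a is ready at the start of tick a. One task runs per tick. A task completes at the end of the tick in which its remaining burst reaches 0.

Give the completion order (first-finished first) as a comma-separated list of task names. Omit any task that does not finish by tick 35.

completion order = F, D, H, A, B, C, E

t=0: queue=[A] q_used=0 → run A
t=1: queue=[A,B,C] q_used=1 → run A
t=2: queue=[A,B,C,E,F] q_used=2 → run A
t=3: queue=[A,B,C,E,F,D,H] q_used=3 → run A
t=4: queue=[B,C,E,F,D,H,A] q_used=0 → run B
t=5: queue=[B,C,E,F,D,H,A] q_used=1 → run B
t=6: queue=[B,C,E,F,D,H,A] q_used=2 → run B
t=7: queue=[B,C,E,F,D,H,A] q_used=3 → run B
t=8: queue=[C,E,F,D,H,A,B] q_used=0 → run C
t=9: queue=[C,E,F,D,H,A,B] q_used=1 → run C
t=10: queue=[C,E,F,D,H,A,B] q_used=2 → run C
t=11: queue=[C,E,F,D,H,A,B] q_used=3 → run C
t=12: queue=[E,F,D,H,A,B,C] q_used=0 → run E
t=13: queue=[E,F,D,H,A,B,C] q_used=1 → run E
t=14: queue=[E,F,D,H,A,B,C] q_used=2 → run E
t=15: queue=[E,F,D,H,A,B,C] q_used=3 → run E
t=16: queue=[F,D,H,A,B,C,E] q_used=0 → run F
t=17: queue=[F,D,H,A,B,C,E] q_used=1 → run F
t=18: queue=[D,H,A,B,C,E] q_used=0 → run D
t=19: queue=[D,H,A,B,C,E] q_used=1 → run D
t=20: queue=[D,H,A,B,C,E] q_used=2 → run D
t=21: queue=[D,H,A,B,C,E] q_used=3 → run D
t=22: queue=[H,A,B,C,E] q_used=0 → run H
t=23: queue=[H,A,B,C,E] q_used=1 → run H
t=24: queue=[H,A,B,C,E] q_used=2 → run H
t=25: queue=[A,B,C,E] q_used=0 → run A
t=26: queue=[B,C,E] q_used=0 → run B
t=27: queue=[B,C,E] q_used=1 → run B
t=28: queue=[B,C,E] q_used=2 → run B
t=29: queue=[C,E] q_used=0 → run C
t=30: queue=[C,E] q_used=1 → run C
t=31: queue=[E] q_used=0 → run E
t=32: queue=[E] q_used=1 → run E
t=33: (idle)
t=34: (idle)
t=35: (idle)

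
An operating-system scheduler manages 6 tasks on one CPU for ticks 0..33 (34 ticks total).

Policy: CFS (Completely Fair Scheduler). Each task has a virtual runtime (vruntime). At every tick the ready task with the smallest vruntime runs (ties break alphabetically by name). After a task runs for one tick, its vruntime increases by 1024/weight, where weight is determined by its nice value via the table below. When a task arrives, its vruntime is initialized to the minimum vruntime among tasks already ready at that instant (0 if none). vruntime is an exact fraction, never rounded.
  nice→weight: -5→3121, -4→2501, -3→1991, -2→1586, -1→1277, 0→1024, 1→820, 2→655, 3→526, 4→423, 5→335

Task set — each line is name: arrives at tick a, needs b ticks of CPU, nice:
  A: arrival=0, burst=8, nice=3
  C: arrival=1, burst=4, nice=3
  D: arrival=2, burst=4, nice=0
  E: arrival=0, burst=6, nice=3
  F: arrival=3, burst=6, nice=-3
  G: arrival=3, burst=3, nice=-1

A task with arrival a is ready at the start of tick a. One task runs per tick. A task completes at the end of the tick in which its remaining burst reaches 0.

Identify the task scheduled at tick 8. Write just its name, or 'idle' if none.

running at tick 8 = D

t=0: vr[A=0 E=0] → run A
t=1: vr[A=512/263 C=0 E=0] → run C
t=2: vr[A=512/263 C=512/263 D=0 E=0] → run D
t=3: vr[A=512/263 C=512/263 D=1 E=0 F=0 G=0] → run E
t=4: vr[A=512/263 C=512/263 D=1 E=512/263 F=0 G=0] → run F
t=5: vr[A=512/263 C=512/263 D=1 E=512/263 F=1024/1991 G=0] → run G
t=6: vr[A=512/263 C=512/263 D=1 E=512/263 F=1024/1991 G=1024/1277] → run F
t=7: vr[A=512/263 C=512/263 D=1 E=512/263 F=2048/1991 G=1024/1277] → run G
t=8: vr[A=512/263 C=512/263 D=1 E=512/263 F=2048/1991 G=2048/1277] → run D
t=9: vr[A=512/263 C=512/263 D=2 E=512/263 F=2048/1991 G=2048/1277] → run F
t=10: vr[A=512/263 C=512/263 D=2 E=512/263 F=3072/1991 G=2048/1277] → run F
t=11: vr[A=512/263 C=512/263 D=2 E=512/263 F=4096/1991 G=2048/1277] → run G
t=12: vr[A=512/263 C=512/263 D=2 E=512/263 F=4096/1991] → run A
t=13: vr[A=1024/263 C=512/263 D=2 E=512/263 F=4096/1991] → run C
t=14: vr[A=1024/263 C=1024/263 D=2 E=512/263 F=4096/1991] → run E
t=15: vr[A=1024/263 C=1024/263 D=2 E=1024/263 F=4096/1991] → run D
t=16: vr[A=1024/263 C=1024/263 D=3 E=1024/263 F=4096/1991] → run F
t=17: vr[A=1024/263 C=1024/263 D=3 E=1024/263 F=5120/1991] → run F
t=18: vr[A=1024/263 C=1024/263 D=3 E=1024/263] → run D
t=19: vr[A=1024/263 C=1024/263 E=1024/263] → run A
t=20: vr[A=1536/263 C=1024/263 E=1024/263] → run C
t=21: vr[A=1536/263 C=1536/263 E=1024/263] → run E
t=22: vr[A=1536/263 C=1536/263 E=1536/263] → run A
t=23: vr[A=2048/263 C=1536/263 E=1536/263] → run C
t=24: vr[A=2048/263 E=1536/263] → run E
t=25: vr[A=2048/263 E=2048/263] → run A
t=26: vr[A=2560/263 E=2048/263] → run E
t=27: vr[A=2560/263 E=2560/263] → run A
t=28: vr[A=3072/263 E=2560/263] → run E
t=29: vr[A=3072/263] → run A
t=30: vr[A=3584/263] → run A
t=31: (idle)
t=32: (idle)
t=33: (idle)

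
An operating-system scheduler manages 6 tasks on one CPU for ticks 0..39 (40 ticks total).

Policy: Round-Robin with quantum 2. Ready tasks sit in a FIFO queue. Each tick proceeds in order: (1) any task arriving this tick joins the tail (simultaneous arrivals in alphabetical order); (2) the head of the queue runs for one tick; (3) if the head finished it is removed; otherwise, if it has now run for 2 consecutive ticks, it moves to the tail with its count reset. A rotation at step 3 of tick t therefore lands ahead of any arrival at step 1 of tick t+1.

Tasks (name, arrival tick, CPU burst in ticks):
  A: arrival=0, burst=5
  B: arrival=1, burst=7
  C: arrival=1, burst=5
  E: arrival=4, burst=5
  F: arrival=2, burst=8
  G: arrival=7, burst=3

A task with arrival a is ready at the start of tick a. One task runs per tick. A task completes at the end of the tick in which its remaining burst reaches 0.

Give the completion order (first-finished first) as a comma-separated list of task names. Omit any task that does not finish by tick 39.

completion order = A, C, G, B, E, F

t=0: queue=[A] q_used=0 → run A
t=1: queue=[A,B,C] q_used=1 → run A
t=2: queue=[B,C,A,F] q_used=0 → run B
t=3: queue=[B,C,A,F] q_used=1 → run B
t=4: queue=[C,A,F,B,E] q_used=0 → run C
t=5: queue=[C,A,F,B,E] q_used=1 → run C
t=6: queue=[A,F,B,E,C] q_used=0 → run A
t=7: queue=[A,F,B,E,C,G] q_used=1 → run A
t=8: queue=[F,B,E,C,G,A] q_used=0 → run F
t=9: queue=[F,B,E,C,G,A] q_used=1 → run F
t=10: queue=[B,E,C,G,A,F] q_used=0 → run B
t=11: queue=[B,E,C,G,A,F] q_used=1 → run B
t=12: queue=[E,C,G,A,F,B] q_used=0 → run E
t=13: queue=[E,C,G,A,F,B] q_used=1 → run E
t=14: queue=[C,G,A,F,B,E] q_used=0 → run C
t=15: queue=[C,G,A,F,B,E] q_used=1 → run C
t=16: queue=[G,A,F,B,E,C] q_used=0 → run G
t=17: queue=[G,A,F,B,E,C] q_used=1 → run G
t=18: queue=[A,F,B,E,C,G] q_used=0 → run A
t=19: queue=[F,B,E,C,G] q_used=0 → run F
t=20: queue=[F,B,E,C,G] q_used=1 → run F
t=21: queue=[B,E,C,G,F] q_used=0 → run B
t=22: queue=[B,E,C,G,F] q_used=1 → run B
t=23: queue=[E,C,G,F,B] q_used=0 → run E
t=24: queue=[E,C,G,F,B] q_used=1 → run E
t=25: queue=[C,G,F,B,E] q_used=0 → run C
t=26: queue=[G,F,B,E] q_used=0 → run G
t=27: queue=[F,B,E] q_used=0 → run F
t=28: queue=[F,B,E] q_used=1 → run F
t=29: queue=[B,E,F] q_used=0 → run B
t=30: queue=[E,F] q_used=0 → run E
t=31: queue=[F] q_used=0 → run F
t=32: queue=[F] q_used=1 → run F
t=33: (idle)
t=34: (idle)
t=35: (idle)
t=36: (idle)
t=37: (idle)
t=38: (idle)
t=39: (idle)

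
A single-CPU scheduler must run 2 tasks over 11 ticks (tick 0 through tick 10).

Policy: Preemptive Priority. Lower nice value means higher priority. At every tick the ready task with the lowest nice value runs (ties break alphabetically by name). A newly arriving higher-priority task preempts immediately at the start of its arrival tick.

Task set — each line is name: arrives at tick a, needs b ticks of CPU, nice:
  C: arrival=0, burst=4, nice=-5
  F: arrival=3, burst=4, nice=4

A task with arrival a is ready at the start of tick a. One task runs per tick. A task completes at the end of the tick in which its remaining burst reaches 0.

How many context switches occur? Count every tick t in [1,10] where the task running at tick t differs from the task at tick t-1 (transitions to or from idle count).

t=0: ready={C} → run C
t=1: ready={C} → run C
t=2: ready={C} → run C
t=3: ready={C,F} → run C
t=4: ready={F} → run F
t=5: ready={F} → run F
t=6: ready={F} → run F
t=7: ready={F} → run F
t=8: (idle)
t=9: (idle)
t=10: (idle)

context switches = 2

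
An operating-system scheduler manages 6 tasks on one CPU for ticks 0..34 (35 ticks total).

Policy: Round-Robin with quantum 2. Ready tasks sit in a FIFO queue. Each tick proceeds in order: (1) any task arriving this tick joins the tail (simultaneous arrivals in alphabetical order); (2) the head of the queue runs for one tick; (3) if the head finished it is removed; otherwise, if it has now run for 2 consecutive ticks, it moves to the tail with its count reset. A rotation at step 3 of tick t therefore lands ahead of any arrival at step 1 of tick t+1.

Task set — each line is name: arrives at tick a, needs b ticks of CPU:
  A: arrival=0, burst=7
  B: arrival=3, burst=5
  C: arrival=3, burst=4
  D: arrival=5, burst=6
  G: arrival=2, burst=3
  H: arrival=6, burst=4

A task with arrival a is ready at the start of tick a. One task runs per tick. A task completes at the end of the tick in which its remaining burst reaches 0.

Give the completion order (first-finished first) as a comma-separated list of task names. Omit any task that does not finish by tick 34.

completion order = G, C, A, H, B, D

t=0: queue=[A] q_used=0 → run A
t=1: queue=[A] q_used=1 → run A
t=2: queue=[A,G] q_used=0 → run A
t=3: queue=[A,G,B,C] q_used=1 → run A
t=4: queue=[G,B,C,A] q_used=0 → run G
t=5: queue=[G,B,C,A,D] q_used=1 → run G
t=6: queue=[B,C,A,D,G,H] q_used=0 → run B
t=7: queue=[B,C,A,D,G,H] q_used=1 → run B
t=8: queue=[C,A,D,G,H,B] q_used=0 → run C
t=9: queue=[C,A,D,G,H,B] q_used=1 → run C
t=10: queue=[A,D,G,H,B,C] q_used=0 → run A
t=11: queue=[A,D,G,H,B,C] q_used=1 → run A
t=12: queue=[D,G,H,B,C,A] q_used=0 → run D
t=13: queue=[D,G,H,B,C,A] q_used=1 → run D
t=14: queue=[G,H,B,C,A,D] q_used=0 → run G
t=15: queue=[H,B,C,A,D] q_used=0 → run H
t=16: queue=[H,B,C,A,D] q_used=1 → run H
t=17: queue=[B,C,A,D,H] q_used=0 → run B
t=18: queue=[B,C,A,D,H] q_used=1 → run B
t=19: queue=[C,A,D,H,B] q_used=0 → run C
t=20: queue=[C,A,D,H,B] q_used=1 → run C
t=21: queue=[A,D,H,B] q_used=0 → run A
t=22: queue=[D,H,B] q_used=0 → run D
t=23: queue=[D,H,B] q_used=1 → run D
t=24: queue=[H,B,D] q_used=0 → run H
t=25: queue=[H,B,D] q_used=1 → run H
t=26: queue=[B,D] q_used=0 → run B
t=27: queue=[D] q_used=0 → run D
t=28: queue=[D] q_used=1 → run D
t=29: (idle)
t=30: (idle)
t=31: (idle)
t=32: (idle)
t=33: (idle)
t=34: (idle)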